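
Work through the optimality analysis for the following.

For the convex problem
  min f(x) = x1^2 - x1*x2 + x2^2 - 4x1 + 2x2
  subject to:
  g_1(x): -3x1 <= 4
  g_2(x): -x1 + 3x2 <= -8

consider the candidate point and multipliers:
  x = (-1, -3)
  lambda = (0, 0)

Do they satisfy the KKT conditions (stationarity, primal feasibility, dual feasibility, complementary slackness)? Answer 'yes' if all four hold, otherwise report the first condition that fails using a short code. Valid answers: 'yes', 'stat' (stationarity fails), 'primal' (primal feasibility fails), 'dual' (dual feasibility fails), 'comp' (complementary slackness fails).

Gradient of f: grad f(x) = Q x + c = (-3, -3)
Constraint values g_i(x) = a_i^T x - b_i:
  g_1((-1, -3)) = -1
  g_2((-1, -3)) = 0
Stationarity residual: grad f(x) + sum_i lambda_i a_i = (-3, -3)
  -> stationarity FAILS
Primal feasibility (all g_i <= 0): OK
Dual feasibility (all lambda_i >= 0): OK
Complementary slackness (lambda_i * g_i(x) = 0 for all i): OK

Verdict: the first failing condition is stationarity -> stat.

stat


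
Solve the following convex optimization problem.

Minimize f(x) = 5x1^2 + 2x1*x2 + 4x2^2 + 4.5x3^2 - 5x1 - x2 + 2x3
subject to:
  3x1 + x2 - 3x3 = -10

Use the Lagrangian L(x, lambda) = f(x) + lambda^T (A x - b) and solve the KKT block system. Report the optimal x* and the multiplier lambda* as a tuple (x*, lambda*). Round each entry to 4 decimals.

Form the Lagrangian:
  L(x, lambda) = (1/2) x^T Q x + c^T x + lambda^T (A x - b)
Stationarity (grad_x L = 0): Q x + c + A^T lambda = 0.
Primal feasibility: A x = b.

This gives the KKT block system:
  [ Q   A^T ] [ x     ]   [-c ]
  [ A    0  ] [ lambda ] = [ b ]

Solving the linear system:
  x*      = (-1.3333, -0.3333, 1.8889)
  lambda* = (6.3333)
  f(x*)   = 37.0556

x* = (-1.3333, -0.3333, 1.8889), lambda* = (6.3333)


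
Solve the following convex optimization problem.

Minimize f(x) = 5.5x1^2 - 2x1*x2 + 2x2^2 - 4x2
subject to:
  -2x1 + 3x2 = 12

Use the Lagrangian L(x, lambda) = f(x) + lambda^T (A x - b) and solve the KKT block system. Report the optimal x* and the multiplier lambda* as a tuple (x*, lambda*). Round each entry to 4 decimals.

Form the Lagrangian:
  L(x, lambda) = (1/2) x^T Q x + c^T x + lambda^T (A x - b)
Stationarity (grad_x L = 0): Q x + c + A^T lambda = 0.
Primal feasibility: A x = b.

This gives the KKT block system:
  [ Q   A^T ] [ x     ]   [-c ]
  [ A    0  ] [ lambda ] = [ b ]

Solving the linear system:
  x*      = (0, 4)
  lambda* = (-4)
  f(x*)   = 16

x* = (0, 4), lambda* = (-4)


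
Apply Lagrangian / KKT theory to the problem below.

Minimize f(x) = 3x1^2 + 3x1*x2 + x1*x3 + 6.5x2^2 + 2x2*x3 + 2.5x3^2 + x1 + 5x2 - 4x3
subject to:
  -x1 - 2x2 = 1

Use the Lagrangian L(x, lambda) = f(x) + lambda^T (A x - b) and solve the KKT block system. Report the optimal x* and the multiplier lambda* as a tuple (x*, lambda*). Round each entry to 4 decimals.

Form the Lagrangian:
  L(x, lambda) = (1/2) x^T Q x + c^T x + lambda^T (A x - b)
Stationarity (grad_x L = 0): Q x + c + A^T lambda = 0.
Primal feasibility: A x = b.

This gives the KKT block system:
  [ Q   A^T ] [ x     ]   [-c ]
  [ A    0  ] [ lambda ] = [ b ]

Solving the linear system:
  x*      = (-0.04, -0.48, 1)
  lambda* = (0.32)
  f(x*)   = -3.38

x* = (-0.04, -0.48, 1), lambda* = (0.32)


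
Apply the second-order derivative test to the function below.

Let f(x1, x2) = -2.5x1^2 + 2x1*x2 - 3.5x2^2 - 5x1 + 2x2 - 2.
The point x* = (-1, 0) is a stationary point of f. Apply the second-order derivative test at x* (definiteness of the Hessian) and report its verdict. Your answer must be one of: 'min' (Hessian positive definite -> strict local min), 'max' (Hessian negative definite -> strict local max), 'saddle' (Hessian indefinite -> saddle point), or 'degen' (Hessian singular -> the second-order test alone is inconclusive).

Compute the Hessian H = grad^2 f:
  H = [[-5, 2], [2, -7]]
Verify stationarity: grad f(x*) = H x* + g = (0, 0).
Eigenvalues of H: -8.2361, -3.7639.
Both eigenvalues < 0, so H is negative definite -> x* is a strict local max.

max


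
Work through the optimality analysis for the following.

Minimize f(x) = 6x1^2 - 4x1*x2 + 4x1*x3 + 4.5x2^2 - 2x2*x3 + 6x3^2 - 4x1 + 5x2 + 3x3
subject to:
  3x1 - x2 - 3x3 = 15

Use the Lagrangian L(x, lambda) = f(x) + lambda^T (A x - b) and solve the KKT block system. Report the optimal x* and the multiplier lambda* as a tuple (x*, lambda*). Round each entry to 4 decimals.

Form the Lagrangian:
  L(x, lambda) = (1/2) x^T Q x + c^T x + lambda^T (A x - b)
Stationarity (grad_x L = 0): Q x + c + A^T lambda = 0.
Primal feasibility: A x = b.

This gives the KKT block system:
  [ Q   A^T ] [ x     ]   [-c ]
  [ A    0  ] [ lambda ] = [ b ]

Solving the linear system:
  x*      = (2.2854, -0.6942, -2.4832)
  lambda* = (-5.4229)
  f(x*)   = 30.6404

x* = (2.2854, -0.6942, -2.4832), lambda* = (-5.4229)


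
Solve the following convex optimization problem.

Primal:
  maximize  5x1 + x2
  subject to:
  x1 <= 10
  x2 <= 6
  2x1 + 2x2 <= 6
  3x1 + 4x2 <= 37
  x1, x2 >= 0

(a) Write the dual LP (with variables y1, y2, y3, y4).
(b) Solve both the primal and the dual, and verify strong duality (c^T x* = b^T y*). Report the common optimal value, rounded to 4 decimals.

The standard primal-dual pair for 'max c^T x s.t. A x <= b, x >= 0' is:
  Dual:  min b^T y  s.t.  A^T y >= c,  y >= 0.

So the dual LP is:
  minimize  10y1 + 6y2 + 6y3 + 37y4
  subject to:
    y1 + 2y3 + 3y4 >= 5
    y2 + 2y3 + 4y4 >= 1
    y1, y2, y3, y4 >= 0

Solving the primal: x* = (3, 0).
  primal value c^T x* = 15.
Solving the dual: y* = (0, 0, 2.5, 0).
  dual value b^T y* = 15.
Strong duality: c^T x* = b^T y*. Confirmed.

15


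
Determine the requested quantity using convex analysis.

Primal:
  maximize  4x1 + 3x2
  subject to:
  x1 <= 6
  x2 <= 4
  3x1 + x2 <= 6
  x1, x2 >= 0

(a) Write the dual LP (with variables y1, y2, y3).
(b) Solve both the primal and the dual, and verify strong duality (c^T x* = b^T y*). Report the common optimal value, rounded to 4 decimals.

The standard primal-dual pair for 'max c^T x s.t. A x <= b, x >= 0' is:
  Dual:  min b^T y  s.t.  A^T y >= c,  y >= 0.

So the dual LP is:
  minimize  6y1 + 4y2 + 6y3
  subject to:
    y1 + 3y3 >= 4
    y2 + y3 >= 3
    y1, y2, y3 >= 0

Solving the primal: x* = (0.6667, 4).
  primal value c^T x* = 14.6667.
Solving the dual: y* = (0, 1.6667, 1.3333).
  dual value b^T y* = 14.6667.
Strong duality: c^T x* = b^T y*. Confirmed.

14.6667


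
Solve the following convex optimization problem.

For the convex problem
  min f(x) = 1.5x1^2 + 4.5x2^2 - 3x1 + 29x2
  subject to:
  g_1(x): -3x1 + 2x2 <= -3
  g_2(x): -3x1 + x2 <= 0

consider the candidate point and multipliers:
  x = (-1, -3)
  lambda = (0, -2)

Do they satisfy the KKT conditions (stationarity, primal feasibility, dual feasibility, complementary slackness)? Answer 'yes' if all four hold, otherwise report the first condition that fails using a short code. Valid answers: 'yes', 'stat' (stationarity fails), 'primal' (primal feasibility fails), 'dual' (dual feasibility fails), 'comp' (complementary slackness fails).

Gradient of f: grad f(x) = Q x + c = (-6, 2)
Constraint values g_i(x) = a_i^T x - b_i:
  g_1((-1, -3)) = 0
  g_2((-1, -3)) = 0
Stationarity residual: grad f(x) + sum_i lambda_i a_i = (0, 0)
  -> stationarity OK
Primal feasibility (all g_i <= 0): OK
Dual feasibility (all lambda_i >= 0): FAILS
Complementary slackness (lambda_i * g_i(x) = 0 for all i): OK

Verdict: the first failing condition is dual_feasibility -> dual.

dual


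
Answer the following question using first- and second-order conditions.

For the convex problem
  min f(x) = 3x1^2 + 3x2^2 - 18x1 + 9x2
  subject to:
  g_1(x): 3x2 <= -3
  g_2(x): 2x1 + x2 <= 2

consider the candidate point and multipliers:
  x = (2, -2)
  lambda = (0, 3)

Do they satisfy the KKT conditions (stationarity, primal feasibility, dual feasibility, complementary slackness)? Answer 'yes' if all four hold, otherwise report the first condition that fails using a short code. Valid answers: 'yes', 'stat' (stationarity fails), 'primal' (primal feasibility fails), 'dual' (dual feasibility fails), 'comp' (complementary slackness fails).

Gradient of f: grad f(x) = Q x + c = (-6, -3)
Constraint values g_i(x) = a_i^T x - b_i:
  g_1((2, -2)) = -3
  g_2((2, -2)) = 0
Stationarity residual: grad f(x) + sum_i lambda_i a_i = (0, 0)
  -> stationarity OK
Primal feasibility (all g_i <= 0): OK
Dual feasibility (all lambda_i >= 0): OK
Complementary slackness (lambda_i * g_i(x) = 0 for all i): OK

Verdict: yes, KKT holds.

yes


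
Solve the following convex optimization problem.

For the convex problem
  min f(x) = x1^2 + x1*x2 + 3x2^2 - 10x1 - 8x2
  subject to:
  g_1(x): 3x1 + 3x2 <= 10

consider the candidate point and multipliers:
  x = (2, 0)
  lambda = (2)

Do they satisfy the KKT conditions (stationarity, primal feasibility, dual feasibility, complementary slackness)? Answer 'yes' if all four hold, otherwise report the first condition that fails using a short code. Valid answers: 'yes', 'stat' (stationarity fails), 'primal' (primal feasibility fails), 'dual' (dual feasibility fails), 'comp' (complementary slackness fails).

Gradient of f: grad f(x) = Q x + c = (-6, -6)
Constraint values g_i(x) = a_i^T x - b_i:
  g_1((2, 0)) = -4
Stationarity residual: grad f(x) + sum_i lambda_i a_i = (0, 0)
  -> stationarity OK
Primal feasibility (all g_i <= 0): OK
Dual feasibility (all lambda_i >= 0): OK
Complementary slackness (lambda_i * g_i(x) = 0 for all i): FAILS

Verdict: the first failing condition is complementary_slackness -> comp.

comp


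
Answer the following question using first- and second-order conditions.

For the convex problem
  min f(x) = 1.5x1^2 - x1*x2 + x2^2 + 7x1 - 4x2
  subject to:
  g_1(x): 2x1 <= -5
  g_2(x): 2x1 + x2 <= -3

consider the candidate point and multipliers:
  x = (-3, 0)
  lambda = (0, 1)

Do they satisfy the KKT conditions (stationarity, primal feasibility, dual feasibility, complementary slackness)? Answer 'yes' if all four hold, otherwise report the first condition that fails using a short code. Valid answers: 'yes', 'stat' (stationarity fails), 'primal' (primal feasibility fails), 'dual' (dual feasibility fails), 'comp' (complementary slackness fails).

Gradient of f: grad f(x) = Q x + c = (-2, -1)
Constraint values g_i(x) = a_i^T x - b_i:
  g_1((-3, 0)) = -1
  g_2((-3, 0)) = -3
Stationarity residual: grad f(x) + sum_i lambda_i a_i = (0, 0)
  -> stationarity OK
Primal feasibility (all g_i <= 0): OK
Dual feasibility (all lambda_i >= 0): OK
Complementary slackness (lambda_i * g_i(x) = 0 for all i): FAILS

Verdict: the first failing condition is complementary_slackness -> comp.

comp


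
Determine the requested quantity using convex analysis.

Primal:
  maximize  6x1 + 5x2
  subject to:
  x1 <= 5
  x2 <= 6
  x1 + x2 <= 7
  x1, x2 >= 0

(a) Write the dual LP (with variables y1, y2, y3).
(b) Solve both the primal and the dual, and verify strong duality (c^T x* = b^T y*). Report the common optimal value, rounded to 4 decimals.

The standard primal-dual pair for 'max c^T x s.t. A x <= b, x >= 0' is:
  Dual:  min b^T y  s.t.  A^T y >= c,  y >= 0.

So the dual LP is:
  minimize  5y1 + 6y2 + 7y3
  subject to:
    y1 + y3 >= 6
    y2 + y3 >= 5
    y1, y2, y3 >= 0

Solving the primal: x* = (5, 2).
  primal value c^T x* = 40.
Solving the dual: y* = (1, 0, 5).
  dual value b^T y* = 40.
Strong duality: c^T x* = b^T y*. Confirmed.

40


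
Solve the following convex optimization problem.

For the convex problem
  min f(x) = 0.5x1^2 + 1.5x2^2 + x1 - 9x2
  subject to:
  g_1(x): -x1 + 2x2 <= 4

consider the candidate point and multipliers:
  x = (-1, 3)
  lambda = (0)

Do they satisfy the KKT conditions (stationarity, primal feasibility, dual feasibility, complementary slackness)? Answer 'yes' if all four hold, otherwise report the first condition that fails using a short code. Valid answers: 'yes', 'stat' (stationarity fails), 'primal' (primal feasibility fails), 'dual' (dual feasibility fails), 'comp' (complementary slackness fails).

Gradient of f: grad f(x) = Q x + c = (0, 0)
Constraint values g_i(x) = a_i^T x - b_i:
  g_1((-1, 3)) = 3
Stationarity residual: grad f(x) + sum_i lambda_i a_i = (0, 0)
  -> stationarity OK
Primal feasibility (all g_i <= 0): FAILS
Dual feasibility (all lambda_i >= 0): OK
Complementary slackness (lambda_i * g_i(x) = 0 for all i): OK

Verdict: the first failing condition is primal_feasibility -> primal.

primal


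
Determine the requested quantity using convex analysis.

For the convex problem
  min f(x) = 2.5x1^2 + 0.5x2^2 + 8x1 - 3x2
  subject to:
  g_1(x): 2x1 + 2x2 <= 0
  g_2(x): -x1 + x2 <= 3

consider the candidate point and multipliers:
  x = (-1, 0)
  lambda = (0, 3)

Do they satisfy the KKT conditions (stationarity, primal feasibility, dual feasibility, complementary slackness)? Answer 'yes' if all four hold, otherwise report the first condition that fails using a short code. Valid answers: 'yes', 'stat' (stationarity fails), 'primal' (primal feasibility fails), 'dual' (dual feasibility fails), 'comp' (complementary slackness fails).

Gradient of f: grad f(x) = Q x + c = (3, -3)
Constraint values g_i(x) = a_i^T x - b_i:
  g_1((-1, 0)) = -2
  g_2((-1, 0)) = -2
Stationarity residual: grad f(x) + sum_i lambda_i a_i = (0, 0)
  -> stationarity OK
Primal feasibility (all g_i <= 0): OK
Dual feasibility (all lambda_i >= 0): OK
Complementary slackness (lambda_i * g_i(x) = 0 for all i): FAILS

Verdict: the first failing condition is complementary_slackness -> comp.

comp


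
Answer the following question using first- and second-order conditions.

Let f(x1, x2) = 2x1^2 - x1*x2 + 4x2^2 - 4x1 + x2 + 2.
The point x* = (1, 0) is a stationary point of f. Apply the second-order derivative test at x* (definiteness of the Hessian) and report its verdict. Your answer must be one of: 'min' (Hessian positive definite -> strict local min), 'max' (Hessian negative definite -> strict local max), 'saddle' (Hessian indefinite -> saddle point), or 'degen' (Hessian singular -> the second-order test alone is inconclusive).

Compute the Hessian H = grad^2 f:
  H = [[4, -1], [-1, 8]]
Verify stationarity: grad f(x*) = H x* + g = (0, 0).
Eigenvalues of H: 3.7639, 8.2361.
Both eigenvalues > 0, so H is positive definite -> x* is a strict local min.

min


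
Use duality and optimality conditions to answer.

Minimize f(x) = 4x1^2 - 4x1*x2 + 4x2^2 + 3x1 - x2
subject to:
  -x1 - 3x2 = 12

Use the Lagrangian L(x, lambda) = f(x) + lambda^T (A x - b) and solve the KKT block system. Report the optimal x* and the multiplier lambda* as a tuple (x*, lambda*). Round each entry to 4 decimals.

Form the Lagrangian:
  L(x, lambda) = (1/2) x^T Q x + c^T x + lambda^T (A x - b)
Stationarity (grad_x L = 0): Q x + c + A^T lambda = 0.
Primal feasibility: A x = b.

This gives the KKT block system:
  [ Q   A^T ] [ x     ]   [-c ]
  [ A    0  ] [ lambda ] = [ b ]

Solving the linear system:
  x*      = (-2.5962, -3.1346)
  lambda* = (-5.2308)
  f(x*)   = 29.0577

x* = (-2.5962, -3.1346), lambda* = (-5.2308)


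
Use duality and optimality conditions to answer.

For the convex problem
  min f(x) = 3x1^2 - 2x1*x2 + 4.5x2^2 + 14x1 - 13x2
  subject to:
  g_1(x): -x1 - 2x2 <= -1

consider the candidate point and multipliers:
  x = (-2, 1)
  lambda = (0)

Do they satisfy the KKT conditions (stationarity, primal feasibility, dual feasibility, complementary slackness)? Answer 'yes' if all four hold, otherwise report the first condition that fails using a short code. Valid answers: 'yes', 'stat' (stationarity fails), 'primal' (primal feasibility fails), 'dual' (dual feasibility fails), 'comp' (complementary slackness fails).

Gradient of f: grad f(x) = Q x + c = (0, 0)
Constraint values g_i(x) = a_i^T x - b_i:
  g_1((-2, 1)) = 1
Stationarity residual: grad f(x) + sum_i lambda_i a_i = (0, 0)
  -> stationarity OK
Primal feasibility (all g_i <= 0): FAILS
Dual feasibility (all lambda_i >= 0): OK
Complementary slackness (lambda_i * g_i(x) = 0 for all i): OK

Verdict: the first failing condition is primal_feasibility -> primal.

primal


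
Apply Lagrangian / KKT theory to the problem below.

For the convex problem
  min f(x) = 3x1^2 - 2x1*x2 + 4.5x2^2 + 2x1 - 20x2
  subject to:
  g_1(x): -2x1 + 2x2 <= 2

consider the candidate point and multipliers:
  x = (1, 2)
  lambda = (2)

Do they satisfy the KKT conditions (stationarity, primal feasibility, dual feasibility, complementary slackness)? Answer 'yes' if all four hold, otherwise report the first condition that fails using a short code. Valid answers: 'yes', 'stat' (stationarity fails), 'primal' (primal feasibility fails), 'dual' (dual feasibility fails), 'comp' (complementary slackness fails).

Gradient of f: grad f(x) = Q x + c = (4, -4)
Constraint values g_i(x) = a_i^T x - b_i:
  g_1((1, 2)) = 0
Stationarity residual: grad f(x) + sum_i lambda_i a_i = (0, 0)
  -> stationarity OK
Primal feasibility (all g_i <= 0): OK
Dual feasibility (all lambda_i >= 0): OK
Complementary slackness (lambda_i * g_i(x) = 0 for all i): OK

Verdict: yes, KKT holds.

yes


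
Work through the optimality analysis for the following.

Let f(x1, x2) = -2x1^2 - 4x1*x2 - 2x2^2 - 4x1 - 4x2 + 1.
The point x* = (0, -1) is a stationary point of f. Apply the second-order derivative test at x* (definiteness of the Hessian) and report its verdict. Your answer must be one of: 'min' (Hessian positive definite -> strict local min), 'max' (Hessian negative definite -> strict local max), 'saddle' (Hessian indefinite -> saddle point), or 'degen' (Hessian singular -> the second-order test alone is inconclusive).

Compute the Hessian H = grad^2 f:
  H = [[-4, -4], [-4, -4]]
Verify stationarity: grad f(x*) = H x* + g = (0, 0).
Eigenvalues of H: -8, 0.
H has a zero eigenvalue (singular; negative semidefinite but not definite), so H is neither positive definite, negative definite, nor indefinite. The second-order test alone is inconclusive -> degen.
(Indeed, f is constant along the null direction of H through x*, so x* is not a strict local extremum.)

degen


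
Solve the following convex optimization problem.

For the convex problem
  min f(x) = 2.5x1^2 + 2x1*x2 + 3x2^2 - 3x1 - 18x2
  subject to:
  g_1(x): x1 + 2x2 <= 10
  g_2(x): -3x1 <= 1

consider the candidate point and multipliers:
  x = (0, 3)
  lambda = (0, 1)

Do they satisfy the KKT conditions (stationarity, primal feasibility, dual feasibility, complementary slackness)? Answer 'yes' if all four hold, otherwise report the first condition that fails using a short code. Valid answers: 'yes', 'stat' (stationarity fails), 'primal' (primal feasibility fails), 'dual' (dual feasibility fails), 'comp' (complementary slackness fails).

Gradient of f: grad f(x) = Q x + c = (3, 0)
Constraint values g_i(x) = a_i^T x - b_i:
  g_1((0, 3)) = -4
  g_2((0, 3)) = -1
Stationarity residual: grad f(x) + sum_i lambda_i a_i = (0, 0)
  -> stationarity OK
Primal feasibility (all g_i <= 0): OK
Dual feasibility (all lambda_i >= 0): OK
Complementary slackness (lambda_i * g_i(x) = 0 for all i): FAILS

Verdict: the first failing condition is complementary_slackness -> comp.

comp


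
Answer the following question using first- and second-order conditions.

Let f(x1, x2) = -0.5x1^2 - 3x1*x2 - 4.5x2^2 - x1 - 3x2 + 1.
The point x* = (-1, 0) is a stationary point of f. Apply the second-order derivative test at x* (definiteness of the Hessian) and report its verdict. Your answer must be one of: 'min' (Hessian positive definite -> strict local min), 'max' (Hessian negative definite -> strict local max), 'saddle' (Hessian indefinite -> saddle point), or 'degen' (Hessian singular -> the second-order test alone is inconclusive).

Compute the Hessian H = grad^2 f:
  H = [[-1, -3], [-3, -9]]
Verify stationarity: grad f(x*) = H x* + g = (0, 0).
Eigenvalues of H: -10, 0.
H has a zero eigenvalue (singular; negative semidefinite but not definite), so H is neither positive definite, negative definite, nor indefinite. The second-order test alone is inconclusive -> degen.
(Indeed, f is constant along the null direction of H through x*, so x* is not a strict local extremum.)

degen


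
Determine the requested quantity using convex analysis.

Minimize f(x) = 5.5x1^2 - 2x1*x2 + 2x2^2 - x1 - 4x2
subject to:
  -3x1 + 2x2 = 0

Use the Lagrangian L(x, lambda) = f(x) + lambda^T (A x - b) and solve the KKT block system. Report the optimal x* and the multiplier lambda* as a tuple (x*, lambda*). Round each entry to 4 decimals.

Form the Lagrangian:
  L(x, lambda) = (1/2) x^T Q x + c^T x + lambda^T (A x - b)
Stationarity (grad_x L = 0): Q x + c + A^T lambda = 0.
Primal feasibility: A x = b.

This gives the KKT block system:
  [ Q   A^T ] [ x     ]   [-c ]
  [ A    0  ] [ lambda ] = [ b ]

Solving the linear system:
  x*      = (0.5, 0.75)
  lambda* = (1)
  f(x*)   = -1.75

x* = (0.5, 0.75), lambda* = (1)


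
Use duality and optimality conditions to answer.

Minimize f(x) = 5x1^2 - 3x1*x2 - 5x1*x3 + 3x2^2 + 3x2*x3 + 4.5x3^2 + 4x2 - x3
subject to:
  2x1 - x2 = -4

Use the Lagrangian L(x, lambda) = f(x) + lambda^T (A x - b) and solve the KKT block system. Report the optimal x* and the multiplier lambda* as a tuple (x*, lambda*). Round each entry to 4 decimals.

Form the Lagrangian:
  L(x, lambda) = (1/2) x^T Q x + c^T x + lambda^T (A x - b)
Stationarity (grad_x L = 0): Q x + c + A^T lambda = 0.
Primal feasibility: A x = b.

This gives the KKT block system:
  [ Q   A^T ] [ x     ]   [-c ]
  [ A    0  ] [ lambda ] = [ b ]

Solving the linear system:
  x*      = (-1.9543, 0.0914, -1.0051)
  lambda* = (7.3959)
  f(x*)   = 15.4772

x* = (-1.9543, 0.0914, -1.0051), lambda* = (7.3959)


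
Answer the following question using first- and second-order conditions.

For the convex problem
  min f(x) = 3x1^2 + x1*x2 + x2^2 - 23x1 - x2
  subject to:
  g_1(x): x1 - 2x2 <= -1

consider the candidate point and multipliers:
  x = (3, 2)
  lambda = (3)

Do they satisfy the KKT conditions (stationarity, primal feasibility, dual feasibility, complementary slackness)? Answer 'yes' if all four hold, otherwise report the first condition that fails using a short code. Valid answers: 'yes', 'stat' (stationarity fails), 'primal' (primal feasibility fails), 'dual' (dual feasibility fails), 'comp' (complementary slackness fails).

Gradient of f: grad f(x) = Q x + c = (-3, 6)
Constraint values g_i(x) = a_i^T x - b_i:
  g_1((3, 2)) = 0
Stationarity residual: grad f(x) + sum_i lambda_i a_i = (0, 0)
  -> stationarity OK
Primal feasibility (all g_i <= 0): OK
Dual feasibility (all lambda_i >= 0): OK
Complementary slackness (lambda_i * g_i(x) = 0 for all i): OK

Verdict: yes, KKT holds.

yes


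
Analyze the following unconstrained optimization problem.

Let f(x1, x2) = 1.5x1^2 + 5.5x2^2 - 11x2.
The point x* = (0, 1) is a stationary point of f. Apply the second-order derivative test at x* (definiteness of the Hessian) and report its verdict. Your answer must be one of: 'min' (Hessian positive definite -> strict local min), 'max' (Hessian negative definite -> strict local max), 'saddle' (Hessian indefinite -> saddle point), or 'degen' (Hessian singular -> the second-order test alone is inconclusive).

Compute the Hessian H = grad^2 f:
  H = [[3, 0], [0, 11]]
Verify stationarity: grad f(x*) = H x* + g = (0, 0).
Eigenvalues of H: 3, 11.
Both eigenvalues > 0, so H is positive definite -> x* is a strict local min.

min


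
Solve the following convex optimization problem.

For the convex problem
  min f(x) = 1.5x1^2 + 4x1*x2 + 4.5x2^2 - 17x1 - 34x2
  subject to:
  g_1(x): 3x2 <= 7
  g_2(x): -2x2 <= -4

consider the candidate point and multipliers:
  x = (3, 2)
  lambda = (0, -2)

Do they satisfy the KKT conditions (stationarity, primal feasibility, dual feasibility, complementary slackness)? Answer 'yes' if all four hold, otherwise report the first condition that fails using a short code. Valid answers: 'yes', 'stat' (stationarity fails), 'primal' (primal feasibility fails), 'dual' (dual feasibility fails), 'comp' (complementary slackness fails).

Gradient of f: grad f(x) = Q x + c = (0, -4)
Constraint values g_i(x) = a_i^T x - b_i:
  g_1((3, 2)) = -1
  g_2((3, 2)) = 0
Stationarity residual: grad f(x) + sum_i lambda_i a_i = (0, 0)
  -> stationarity OK
Primal feasibility (all g_i <= 0): OK
Dual feasibility (all lambda_i >= 0): FAILS
Complementary slackness (lambda_i * g_i(x) = 0 for all i): OK

Verdict: the first failing condition is dual_feasibility -> dual.

dual


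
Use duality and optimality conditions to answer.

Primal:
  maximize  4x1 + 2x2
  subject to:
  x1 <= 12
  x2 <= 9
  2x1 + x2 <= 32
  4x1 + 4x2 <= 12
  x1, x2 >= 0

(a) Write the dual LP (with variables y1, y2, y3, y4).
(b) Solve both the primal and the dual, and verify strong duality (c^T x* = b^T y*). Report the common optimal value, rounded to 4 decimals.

The standard primal-dual pair for 'max c^T x s.t. A x <= b, x >= 0' is:
  Dual:  min b^T y  s.t.  A^T y >= c,  y >= 0.

So the dual LP is:
  minimize  12y1 + 9y2 + 32y3 + 12y4
  subject to:
    y1 + 2y3 + 4y4 >= 4
    y2 + y3 + 4y4 >= 2
    y1, y2, y3, y4 >= 0

Solving the primal: x* = (3, 0).
  primal value c^T x* = 12.
Solving the dual: y* = (0, 0, 0, 1).
  dual value b^T y* = 12.
Strong duality: c^T x* = b^T y*. Confirmed.

12


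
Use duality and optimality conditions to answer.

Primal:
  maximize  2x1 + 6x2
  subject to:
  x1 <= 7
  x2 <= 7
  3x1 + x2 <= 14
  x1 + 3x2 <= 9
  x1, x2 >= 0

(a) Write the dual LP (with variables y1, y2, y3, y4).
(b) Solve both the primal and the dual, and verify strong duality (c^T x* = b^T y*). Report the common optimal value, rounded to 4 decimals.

The standard primal-dual pair for 'max c^T x s.t. A x <= b, x >= 0' is:
  Dual:  min b^T y  s.t.  A^T y >= c,  y >= 0.

So the dual LP is:
  minimize  7y1 + 7y2 + 14y3 + 9y4
  subject to:
    y1 + 3y3 + y4 >= 2
    y2 + y3 + 3y4 >= 6
    y1, y2, y3, y4 >= 0

Solving the primal: x* = (4.125, 1.625).
  primal value c^T x* = 18.
Solving the dual: y* = (0, 0, 0, 2).
  dual value b^T y* = 18.
Strong duality: c^T x* = b^T y*. Confirmed.

18


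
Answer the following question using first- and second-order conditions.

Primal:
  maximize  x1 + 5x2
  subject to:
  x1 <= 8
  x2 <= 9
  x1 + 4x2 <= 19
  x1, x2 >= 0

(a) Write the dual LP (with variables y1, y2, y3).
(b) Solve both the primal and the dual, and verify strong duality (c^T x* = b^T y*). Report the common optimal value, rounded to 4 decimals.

The standard primal-dual pair for 'max c^T x s.t. A x <= b, x >= 0' is:
  Dual:  min b^T y  s.t.  A^T y >= c,  y >= 0.

So the dual LP is:
  minimize  8y1 + 9y2 + 19y3
  subject to:
    y1 + y3 >= 1
    y2 + 4y3 >= 5
    y1, y2, y3 >= 0

Solving the primal: x* = (0, 4.75).
  primal value c^T x* = 23.75.
Solving the dual: y* = (0, 0, 1.25).
  dual value b^T y* = 23.75.
Strong duality: c^T x* = b^T y*. Confirmed.

23.75


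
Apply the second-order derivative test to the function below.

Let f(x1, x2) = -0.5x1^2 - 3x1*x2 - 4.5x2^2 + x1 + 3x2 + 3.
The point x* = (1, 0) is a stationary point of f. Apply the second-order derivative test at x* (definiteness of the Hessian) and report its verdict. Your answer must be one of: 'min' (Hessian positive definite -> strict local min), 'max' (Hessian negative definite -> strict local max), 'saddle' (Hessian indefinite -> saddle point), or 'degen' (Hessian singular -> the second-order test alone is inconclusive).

Compute the Hessian H = grad^2 f:
  H = [[-1, -3], [-3, -9]]
Verify stationarity: grad f(x*) = H x* + g = (0, 0).
Eigenvalues of H: -10, 0.
H has a zero eigenvalue (singular; negative semidefinite but not definite), so H is neither positive definite, negative definite, nor indefinite. The second-order test alone is inconclusive -> degen.
(Indeed, f is constant along the null direction of H through x*, so x* is not a strict local extremum.)

degen


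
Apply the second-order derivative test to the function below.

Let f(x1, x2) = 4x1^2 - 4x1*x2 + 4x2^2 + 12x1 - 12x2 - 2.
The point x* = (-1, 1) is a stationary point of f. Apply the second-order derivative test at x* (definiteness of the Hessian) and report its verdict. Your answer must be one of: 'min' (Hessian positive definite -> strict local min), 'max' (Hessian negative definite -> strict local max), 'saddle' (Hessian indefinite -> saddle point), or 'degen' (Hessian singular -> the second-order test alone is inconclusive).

Compute the Hessian H = grad^2 f:
  H = [[8, -4], [-4, 8]]
Verify stationarity: grad f(x*) = H x* + g = (0, 0).
Eigenvalues of H: 4, 12.
Both eigenvalues > 0, so H is positive definite -> x* is a strict local min.

min


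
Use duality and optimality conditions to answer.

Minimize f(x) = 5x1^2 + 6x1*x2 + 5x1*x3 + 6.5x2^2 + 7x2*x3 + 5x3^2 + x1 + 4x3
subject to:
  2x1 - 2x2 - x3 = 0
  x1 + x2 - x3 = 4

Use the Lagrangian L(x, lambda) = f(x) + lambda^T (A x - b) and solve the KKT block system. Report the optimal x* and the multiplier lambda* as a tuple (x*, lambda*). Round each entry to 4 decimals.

Form the Lagrangian:
  L(x, lambda) = (1/2) x^T Q x + c^T x + lambda^T (A x - b)
Stationarity (grad_x L = 0): Q x + c + A^T lambda = 0.
Primal feasibility: A x = b.

This gives the KKT block system:
  [ Q   A^T ] [ x     ]   [-c ]
  [ A    0  ] [ lambda ] = [ b ]

Solving the linear system:
  x*      = (0.4274, 1.4758, -2.0968)
  lambda* = (0.8568, -5.3579)
  f(x*)   = 6.7358

x* = (0.4274, 1.4758, -2.0968), lambda* = (0.8568, -5.3579)


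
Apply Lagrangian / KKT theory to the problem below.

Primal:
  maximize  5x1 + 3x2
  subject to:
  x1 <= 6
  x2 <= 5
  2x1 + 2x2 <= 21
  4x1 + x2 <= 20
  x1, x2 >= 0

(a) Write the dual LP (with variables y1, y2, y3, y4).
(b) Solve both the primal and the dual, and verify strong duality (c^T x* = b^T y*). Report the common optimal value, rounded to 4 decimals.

The standard primal-dual pair for 'max c^T x s.t. A x <= b, x >= 0' is:
  Dual:  min b^T y  s.t.  A^T y >= c,  y >= 0.

So the dual LP is:
  minimize  6y1 + 5y2 + 21y3 + 20y4
  subject to:
    y1 + 2y3 + 4y4 >= 5
    y2 + 2y3 + y4 >= 3
    y1, y2, y3, y4 >= 0

Solving the primal: x* = (3.75, 5).
  primal value c^T x* = 33.75.
Solving the dual: y* = (0, 1.75, 0, 1.25).
  dual value b^T y* = 33.75.
Strong duality: c^T x* = b^T y*. Confirmed.

33.75


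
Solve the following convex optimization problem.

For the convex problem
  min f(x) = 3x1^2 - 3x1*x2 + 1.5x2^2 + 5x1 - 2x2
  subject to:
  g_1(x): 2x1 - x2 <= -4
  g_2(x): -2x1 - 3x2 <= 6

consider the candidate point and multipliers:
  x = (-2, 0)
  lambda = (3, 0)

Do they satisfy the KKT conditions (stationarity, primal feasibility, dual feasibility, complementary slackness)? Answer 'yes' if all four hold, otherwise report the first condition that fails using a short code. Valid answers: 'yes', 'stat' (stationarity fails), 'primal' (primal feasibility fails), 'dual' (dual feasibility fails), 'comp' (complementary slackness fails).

Gradient of f: grad f(x) = Q x + c = (-7, 4)
Constraint values g_i(x) = a_i^T x - b_i:
  g_1((-2, 0)) = 0
  g_2((-2, 0)) = -2
Stationarity residual: grad f(x) + sum_i lambda_i a_i = (-1, 1)
  -> stationarity FAILS
Primal feasibility (all g_i <= 0): OK
Dual feasibility (all lambda_i >= 0): OK
Complementary slackness (lambda_i * g_i(x) = 0 for all i): OK

Verdict: the first failing condition is stationarity -> stat.

stat


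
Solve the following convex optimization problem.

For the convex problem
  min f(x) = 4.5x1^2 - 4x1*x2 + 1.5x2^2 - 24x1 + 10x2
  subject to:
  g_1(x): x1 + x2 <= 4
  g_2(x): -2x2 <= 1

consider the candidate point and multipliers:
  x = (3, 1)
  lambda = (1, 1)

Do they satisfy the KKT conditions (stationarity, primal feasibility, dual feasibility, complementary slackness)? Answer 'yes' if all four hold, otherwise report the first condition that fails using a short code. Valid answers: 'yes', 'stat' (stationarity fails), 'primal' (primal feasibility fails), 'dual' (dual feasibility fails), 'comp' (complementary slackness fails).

Gradient of f: grad f(x) = Q x + c = (-1, 1)
Constraint values g_i(x) = a_i^T x - b_i:
  g_1((3, 1)) = 0
  g_2((3, 1)) = -3
Stationarity residual: grad f(x) + sum_i lambda_i a_i = (0, 0)
  -> stationarity OK
Primal feasibility (all g_i <= 0): OK
Dual feasibility (all lambda_i >= 0): OK
Complementary slackness (lambda_i * g_i(x) = 0 for all i): FAILS

Verdict: the first failing condition is complementary_slackness -> comp.

comp


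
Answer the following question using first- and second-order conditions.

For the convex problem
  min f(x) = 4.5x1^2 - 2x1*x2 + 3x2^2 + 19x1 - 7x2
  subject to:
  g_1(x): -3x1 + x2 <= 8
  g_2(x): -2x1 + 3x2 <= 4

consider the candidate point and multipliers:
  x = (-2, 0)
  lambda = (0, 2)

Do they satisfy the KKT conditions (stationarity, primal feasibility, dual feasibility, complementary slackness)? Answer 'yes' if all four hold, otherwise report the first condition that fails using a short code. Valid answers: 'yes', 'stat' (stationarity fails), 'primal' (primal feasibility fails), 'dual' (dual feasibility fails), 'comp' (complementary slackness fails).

Gradient of f: grad f(x) = Q x + c = (1, -3)
Constraint values g_i(x) = a_i^T x - b_i:
  g_1((-2, 0)) = -2
  g_2((-2, 0)) = 0
Stationarity residual: grad f(x) + sum_i lambda_i a_i = (-3, 3)
  -> stationarity FAILS
Primal feasibility (all g_i <= 0): OK
Dual feasibility (all lambda_i >= 0): OK
Complementary slackness (lambda_i * g_i(x) = 0 for all i): OK

Verdict: the first failing condition is stationarity -> stat.

stat


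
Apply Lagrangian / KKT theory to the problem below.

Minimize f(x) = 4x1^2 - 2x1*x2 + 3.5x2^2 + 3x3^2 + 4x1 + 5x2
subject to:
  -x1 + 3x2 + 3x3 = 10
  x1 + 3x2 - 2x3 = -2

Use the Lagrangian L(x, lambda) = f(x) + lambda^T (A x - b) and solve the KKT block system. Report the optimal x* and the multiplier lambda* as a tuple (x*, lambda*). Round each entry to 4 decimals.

Form the Lagrangian:
  L(x, lambda) = (1/2) x^T Q x + c^T x + lambda^T (A x - b)
Stationarity (grad_x L = 0): Q x + c + A^T lambda = 0.
Primal feasibility: A x = b.

This gives the KKT block system:
  [ Q   A^T ] [ x     ]   [-c ]
  [ A    0  ] [ lambda ] = [ b ]

Solving the linear system:
  x*      = (-0.7696, 0.9846, 2.0922)
  lambda* = (-4.3015, -0.1757)
  f(x*)   = 22.2542

x* = (-0.7696, 0.9846, 2.0922), lambda* = (-4.3015, -0.1757)


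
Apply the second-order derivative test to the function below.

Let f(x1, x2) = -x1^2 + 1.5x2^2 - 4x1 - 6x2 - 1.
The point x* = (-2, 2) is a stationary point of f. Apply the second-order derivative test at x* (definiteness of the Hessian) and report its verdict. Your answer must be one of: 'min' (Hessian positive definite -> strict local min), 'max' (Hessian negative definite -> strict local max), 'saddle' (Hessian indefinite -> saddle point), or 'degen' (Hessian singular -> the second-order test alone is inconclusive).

Compute the Hessian H = grad^2 f:
  H = [[-2, 0], [0, 3]]
Verify stationarity: grad f(x*) = H x* + g = (0, 0).
Eigenvalues of H: -2, 3.
Eigenvalues have mixed signs, so H is indefinite -> x* is a saddle point.

saddle


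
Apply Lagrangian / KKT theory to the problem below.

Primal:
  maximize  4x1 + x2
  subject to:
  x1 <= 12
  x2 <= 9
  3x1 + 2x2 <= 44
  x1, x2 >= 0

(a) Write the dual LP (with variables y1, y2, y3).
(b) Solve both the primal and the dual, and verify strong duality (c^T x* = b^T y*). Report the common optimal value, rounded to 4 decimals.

The standard primal-dual pair for 'max c^T x s.t. A x <= b, x >= 0' is:
  Dual:  min b^T y  s.t.  A^T y >= c,  y >= 0.

So the dual LP is:
  minimize  12y1 + 9y2 + 44y3
  subject to:
    y1 + 3y3 >= 4
    y2 + 2y3 >= 1
    y1, y2, y3 >= 0

Solving the primal: x* = (12, 4).
  primal value c^T x* = 52.
Solving the dual: y* = (2.5, 0, 0.5).
  dual value b^T y* = 52.
Strong duality: c^T x* = b^T y*. Confirmed.

52


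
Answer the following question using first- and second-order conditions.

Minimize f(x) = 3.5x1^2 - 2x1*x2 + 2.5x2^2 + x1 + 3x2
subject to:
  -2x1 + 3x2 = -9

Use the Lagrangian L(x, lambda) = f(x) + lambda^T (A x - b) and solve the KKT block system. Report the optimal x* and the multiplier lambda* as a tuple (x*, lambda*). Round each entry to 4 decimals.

Form the Lagrangian:
  L(x, lambda) = (1/2) x^T Q x + c^T x + lambda^T (A x - b)
Stationarity (grad_x L = 0): Q x + c + A^T lambda = 0.
Primal feasibility: A x = b.

This gives the KKT block system:
  [ Q   A^T ] [ x     ]   [-c ]
  [ A    0  ] [ lambda ] = [ b ]

Solving the linear system:
  x*      = (0.1525, -2.8983)
  lambda* = (3.9322)
  f(x*)   = 13.4237

x* = (0.1525, -2.8983), lambda* = (3.9322)


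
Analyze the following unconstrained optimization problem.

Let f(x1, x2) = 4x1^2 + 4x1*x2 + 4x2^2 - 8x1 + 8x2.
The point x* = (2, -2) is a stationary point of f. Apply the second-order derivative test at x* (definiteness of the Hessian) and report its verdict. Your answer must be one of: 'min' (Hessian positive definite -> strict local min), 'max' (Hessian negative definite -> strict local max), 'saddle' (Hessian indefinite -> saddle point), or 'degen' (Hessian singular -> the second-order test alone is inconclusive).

Compute the Hessian H = grad^2 f:
  H = [[8, 4], [4, 8]]
Verify stationarity: grad f(x*) = H x* + g = (0, 0).
Eigenvalues of H: 4, 12.
Both eigenvalues > 0, so H is positive definite -> x* is a strict local min.

min


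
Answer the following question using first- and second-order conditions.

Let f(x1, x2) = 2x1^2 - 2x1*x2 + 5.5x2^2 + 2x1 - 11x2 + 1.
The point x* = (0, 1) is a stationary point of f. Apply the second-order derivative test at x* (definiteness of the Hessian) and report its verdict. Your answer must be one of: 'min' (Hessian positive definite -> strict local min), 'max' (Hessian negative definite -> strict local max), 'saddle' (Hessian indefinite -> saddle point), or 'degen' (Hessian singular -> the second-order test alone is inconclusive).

Compute the Hessian H = grad^2 f:
  H = [[4, -2], [-2, 11]]
Verify stationarity: grad f(x*) = H x* + g = (0, 0).
Eigenvalues of H: 3.4689, 11.5311.
Both eigenvalues > 0, so H is positive definite -> x* is a strict local min.

min


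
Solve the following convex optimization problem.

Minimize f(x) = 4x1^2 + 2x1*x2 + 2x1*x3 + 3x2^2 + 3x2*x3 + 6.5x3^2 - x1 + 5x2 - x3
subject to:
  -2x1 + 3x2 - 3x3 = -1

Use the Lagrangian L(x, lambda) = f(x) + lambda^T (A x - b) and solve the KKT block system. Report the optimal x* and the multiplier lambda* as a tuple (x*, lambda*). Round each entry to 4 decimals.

Form the Lagrangian:
  L(x, lambda) = (1/2) x^T Q x + c^T x + lambda^T (A x - b)
Stationarity (grad_x L = 0): Q x + c + A^T lambda = 0.
Primal feasibility: A x = b.

This gives the KKT block system:
  [ Q   A^T ] [ x     ]   [-c ]
  [ A    0  ] [ lambda ] = [ b ]

Solving the linear system:
  x*      = (0.0071, -0.3714, -0.0429)
  lambda* = (-0.8857)
  f(x*)   = -1.3536

x* = (0.0071, -0.3714, -0.0429), lambda* = (-0.8857)


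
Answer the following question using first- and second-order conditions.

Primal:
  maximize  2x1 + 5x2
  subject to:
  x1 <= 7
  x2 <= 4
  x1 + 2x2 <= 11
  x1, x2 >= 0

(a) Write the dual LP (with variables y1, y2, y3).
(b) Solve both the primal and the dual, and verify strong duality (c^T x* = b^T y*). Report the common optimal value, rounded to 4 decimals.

The standard primal-dual pair for 'max c^T x s.t. A x <= b, x >= 0' is:
  Dual:  min b^T y  s.t.  A^T y >= c,  y >= 0.

So the dual LP is:
  minimize  7y1 + 4y2 + 11y3
  subject to:
    y1 + y3 >= 2
    y2 + 2y3 >= 5
    y1, y2, y3 >= 0

Solving the primal: x* = (3, 4).
  primal value c^T x* = 26.
Solving the dual: y* = (0, 1, 2).
  dual value b^T y* = 26.
Strong duality: c^T x* = b^T y*. Confirmed.

26


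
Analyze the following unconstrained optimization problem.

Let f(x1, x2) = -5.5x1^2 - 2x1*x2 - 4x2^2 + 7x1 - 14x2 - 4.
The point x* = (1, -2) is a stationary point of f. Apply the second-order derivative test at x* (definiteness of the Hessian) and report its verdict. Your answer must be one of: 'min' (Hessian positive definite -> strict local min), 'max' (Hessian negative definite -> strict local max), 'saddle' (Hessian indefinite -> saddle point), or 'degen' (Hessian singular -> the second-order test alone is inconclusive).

Compute the Hessian H = grad^2 f:
  H = [[-11, -2], [-2, -8]]
Verify stationarity: grad f(x*) = H x* + g = (0, 0).
Eigenvalues of H: -12, -7.
Both eigenvalues < 0, so H is negative definite -> x* is a strict local max.

max
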